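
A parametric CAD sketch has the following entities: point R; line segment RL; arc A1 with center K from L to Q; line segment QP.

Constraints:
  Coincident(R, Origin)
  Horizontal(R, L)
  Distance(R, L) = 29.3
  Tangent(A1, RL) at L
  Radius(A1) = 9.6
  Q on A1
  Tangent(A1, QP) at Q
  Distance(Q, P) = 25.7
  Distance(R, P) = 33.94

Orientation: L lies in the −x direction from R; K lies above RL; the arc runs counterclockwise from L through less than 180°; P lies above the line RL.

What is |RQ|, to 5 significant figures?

21.237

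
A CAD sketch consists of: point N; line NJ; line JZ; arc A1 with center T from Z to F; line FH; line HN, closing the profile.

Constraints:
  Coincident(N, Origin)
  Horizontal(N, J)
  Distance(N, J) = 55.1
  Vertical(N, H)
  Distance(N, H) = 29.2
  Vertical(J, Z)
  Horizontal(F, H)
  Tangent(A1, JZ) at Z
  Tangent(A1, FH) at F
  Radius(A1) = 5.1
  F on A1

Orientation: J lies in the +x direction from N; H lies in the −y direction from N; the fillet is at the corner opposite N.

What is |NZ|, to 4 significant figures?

60.14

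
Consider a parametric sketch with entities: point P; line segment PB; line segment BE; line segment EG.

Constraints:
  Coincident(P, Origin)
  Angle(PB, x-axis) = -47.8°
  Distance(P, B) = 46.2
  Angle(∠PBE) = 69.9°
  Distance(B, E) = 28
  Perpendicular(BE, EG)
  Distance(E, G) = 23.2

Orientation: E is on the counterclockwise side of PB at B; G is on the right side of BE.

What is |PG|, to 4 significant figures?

67.68

P is at the origin; PB runs at -47.8° with length 46.2, so B = 46.2·(cos -47.8°, sin -47.8°) = (31.03, -34.23). ∠PBE = 69.9°, so BE runs at -47.8° + (180° − 69.9°) = 62.30° from the x-axis; with |BE| = 28.0, E = B + 28.0·(cos 62.30°, sin 62.30°) = (44.05, -9.434). BE is perpendicular to EG; with |EG| = 23.2 on the right of BE, G = E + 23.2·(0.8854, -0.4648) = (64.59, -20.22). Then |PG| = |G − P| = 67.68.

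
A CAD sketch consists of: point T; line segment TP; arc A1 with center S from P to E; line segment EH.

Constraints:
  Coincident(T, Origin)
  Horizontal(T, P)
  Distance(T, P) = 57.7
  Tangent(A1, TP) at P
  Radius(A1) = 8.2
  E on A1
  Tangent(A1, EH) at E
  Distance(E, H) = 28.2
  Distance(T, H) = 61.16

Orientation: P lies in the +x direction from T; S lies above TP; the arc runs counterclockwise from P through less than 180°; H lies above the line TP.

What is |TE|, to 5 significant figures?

65.807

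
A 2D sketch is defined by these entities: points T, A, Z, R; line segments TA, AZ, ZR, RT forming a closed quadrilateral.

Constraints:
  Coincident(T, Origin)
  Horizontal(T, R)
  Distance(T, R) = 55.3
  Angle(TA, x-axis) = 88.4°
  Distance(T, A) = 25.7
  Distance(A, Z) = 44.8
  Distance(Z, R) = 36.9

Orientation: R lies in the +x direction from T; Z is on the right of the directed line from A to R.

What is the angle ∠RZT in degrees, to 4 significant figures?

123.8°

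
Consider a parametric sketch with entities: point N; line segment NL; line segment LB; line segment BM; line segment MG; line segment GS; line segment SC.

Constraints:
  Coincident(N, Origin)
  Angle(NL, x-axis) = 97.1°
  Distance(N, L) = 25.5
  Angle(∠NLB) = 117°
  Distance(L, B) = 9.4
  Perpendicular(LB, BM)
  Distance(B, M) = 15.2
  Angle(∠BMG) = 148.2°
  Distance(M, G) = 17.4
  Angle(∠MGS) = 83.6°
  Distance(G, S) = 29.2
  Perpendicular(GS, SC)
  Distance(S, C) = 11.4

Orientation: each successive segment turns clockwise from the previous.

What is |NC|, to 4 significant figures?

20.17

∠MGS = 83.6° gives GS at 175.9° from the x-axis; with |GS| = 29.2, S = (-15.27, 2.690). GS ⟂ SC, so SC runs at 85.90°; with |SC| = 11.4, C = (-14.46, 14.06). Then |NC| = |C − N| = 20.17.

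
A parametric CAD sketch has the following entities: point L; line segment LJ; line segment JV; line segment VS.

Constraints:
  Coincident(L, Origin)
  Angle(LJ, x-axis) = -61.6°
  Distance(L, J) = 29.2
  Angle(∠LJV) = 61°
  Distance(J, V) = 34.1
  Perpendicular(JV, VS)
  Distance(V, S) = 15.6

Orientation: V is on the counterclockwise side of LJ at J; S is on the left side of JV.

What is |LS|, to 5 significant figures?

22.283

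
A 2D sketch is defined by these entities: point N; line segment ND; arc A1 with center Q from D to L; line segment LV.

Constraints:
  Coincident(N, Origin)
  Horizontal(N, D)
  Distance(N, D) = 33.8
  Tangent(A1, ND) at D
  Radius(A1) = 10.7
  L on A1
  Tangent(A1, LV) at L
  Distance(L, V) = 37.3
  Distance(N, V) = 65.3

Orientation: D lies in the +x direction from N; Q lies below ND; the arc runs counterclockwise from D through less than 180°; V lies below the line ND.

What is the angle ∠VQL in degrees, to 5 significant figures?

73.994°

Checks: |QL| = 10.70 ✓; ∠(QL, LV) = 90.00° ✓; |LV| = 37.30 ✓; |NV| = 65.30 ✓.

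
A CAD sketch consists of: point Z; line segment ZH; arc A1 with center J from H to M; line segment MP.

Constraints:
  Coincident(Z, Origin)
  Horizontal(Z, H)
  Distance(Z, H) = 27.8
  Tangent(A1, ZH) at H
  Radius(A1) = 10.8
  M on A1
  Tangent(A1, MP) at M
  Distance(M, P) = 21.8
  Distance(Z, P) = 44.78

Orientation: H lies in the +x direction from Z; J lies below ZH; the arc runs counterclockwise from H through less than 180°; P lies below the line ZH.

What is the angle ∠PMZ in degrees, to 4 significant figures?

157.0°

Checks: |JM| = 10.80 ✓; ∠(JM, MP) = 90.00° ✓; |MP| = 21.80 ✓; |ZP| = 44.78 ✓.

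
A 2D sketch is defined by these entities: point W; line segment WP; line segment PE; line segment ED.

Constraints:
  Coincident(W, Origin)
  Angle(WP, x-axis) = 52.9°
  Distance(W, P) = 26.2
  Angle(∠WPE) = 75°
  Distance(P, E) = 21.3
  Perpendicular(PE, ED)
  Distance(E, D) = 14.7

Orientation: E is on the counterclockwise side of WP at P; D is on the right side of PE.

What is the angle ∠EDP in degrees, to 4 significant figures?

55.39°

W is at the origin; WP runs at 52.9° with length 26.2, so P = 26.2·(cos 52.9°, sin 52.9°) = (15.80, 20.90). ∠WPE = 75.0°, so PE runs at 52.9° + (180° − 75.0°) = 157.9° from the x-axis; with |PE| = 21.3, E = P + 21.3·(cos 157.9°, sin 157.9°) = (-3.931, 28.91). PE ⟂ ED; with |ED| = 14.7 on the right of PE, D = E + 14.7·(0.3762, 0.9265) = (1.599, 42.53). Then cos ∠EDP = DE·DP / (|DE||DP|), giving 55.39°.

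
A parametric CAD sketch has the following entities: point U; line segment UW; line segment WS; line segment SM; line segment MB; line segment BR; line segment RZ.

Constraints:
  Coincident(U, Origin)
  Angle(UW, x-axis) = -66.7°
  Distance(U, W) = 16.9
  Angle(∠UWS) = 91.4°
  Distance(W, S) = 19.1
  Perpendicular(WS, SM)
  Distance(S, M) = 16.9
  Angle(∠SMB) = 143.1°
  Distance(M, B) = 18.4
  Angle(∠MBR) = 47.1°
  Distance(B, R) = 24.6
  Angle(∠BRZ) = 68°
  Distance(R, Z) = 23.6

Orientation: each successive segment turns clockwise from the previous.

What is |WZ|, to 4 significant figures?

29.46

U is at the origin; UW runs at -66.7° with length 16.9, so W = (6.685, -15.52). ∠UWS = 91.4° gives WS at -155.3° from the x-axis; with |WS| = 19.1, S = (-10.67, -23.50). WS ⟂ SM, so SM runs at 114.7°; with |SM| = 16.9, M = (-17.73, -8.149). ∠SMB = 143.1° gives MB at 77.80° from the x-axis; with |MB| = 18.4, B = (-13.84, 9.835). ∠MBR = 47.1° gives BR at -55.10° from the x-axis; with |BR| = 24.6, R = (0.2334, -10.34). ∠BRZ = 68.0° gives RZ at -167.1° from the x-axis; with |RZ| = 23.6, Z = (-22.77, -15.61). Then |WZ| = |Z − W| = 29.46.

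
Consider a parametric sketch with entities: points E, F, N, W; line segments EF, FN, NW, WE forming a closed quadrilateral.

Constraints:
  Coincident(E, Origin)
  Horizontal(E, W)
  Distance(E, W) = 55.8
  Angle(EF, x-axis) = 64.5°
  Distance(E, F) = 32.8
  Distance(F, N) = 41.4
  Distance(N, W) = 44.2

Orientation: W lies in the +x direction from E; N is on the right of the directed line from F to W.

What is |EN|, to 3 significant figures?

17.7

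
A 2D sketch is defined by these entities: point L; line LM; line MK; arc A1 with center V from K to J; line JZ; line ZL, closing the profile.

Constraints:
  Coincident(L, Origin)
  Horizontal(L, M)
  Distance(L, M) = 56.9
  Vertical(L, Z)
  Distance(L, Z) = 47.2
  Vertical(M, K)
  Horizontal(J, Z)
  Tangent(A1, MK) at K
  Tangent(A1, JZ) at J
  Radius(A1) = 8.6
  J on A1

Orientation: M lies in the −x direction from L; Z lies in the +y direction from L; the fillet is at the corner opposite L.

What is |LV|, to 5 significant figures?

61.829

L is at the origin; LM is horizontal with |LM| = 56.9 and M on the −x side, so M = (-56.900, 0.0000). L and Z share the same x with |LZ| = 47.2 and Z on the +y side, so Z = (0.0000, 47.200). The virtual corner opposite L is at (-56.900, 47.200). A1 meets MK tangentially, so VK is at right angles to MK and the tangent condition forces VJ to be normal to JZ, with radius 8.6, so the center V sits 8.6 in from both sides at V = (-48.300, 38.600). Then |LV| = |V − L| = 61.829.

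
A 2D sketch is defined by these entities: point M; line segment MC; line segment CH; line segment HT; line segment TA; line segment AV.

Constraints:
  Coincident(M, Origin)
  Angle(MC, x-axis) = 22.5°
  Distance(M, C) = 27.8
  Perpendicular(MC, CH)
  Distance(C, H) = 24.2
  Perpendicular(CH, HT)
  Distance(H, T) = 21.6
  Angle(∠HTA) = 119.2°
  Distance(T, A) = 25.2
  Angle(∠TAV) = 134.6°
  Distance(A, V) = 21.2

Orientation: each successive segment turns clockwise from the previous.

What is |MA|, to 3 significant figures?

6.48

The perpendicularity gives HT at right angles to CH, so HT runs at -158°; with |HT| = 21.6, T = (15.0, -20.0). ∠HTA = 119.2° gives TA at 142° from the x-axis; with |TA| = 25.2, A = (-4.79, -4.37). Then |MA| = |A − M| = 6.48.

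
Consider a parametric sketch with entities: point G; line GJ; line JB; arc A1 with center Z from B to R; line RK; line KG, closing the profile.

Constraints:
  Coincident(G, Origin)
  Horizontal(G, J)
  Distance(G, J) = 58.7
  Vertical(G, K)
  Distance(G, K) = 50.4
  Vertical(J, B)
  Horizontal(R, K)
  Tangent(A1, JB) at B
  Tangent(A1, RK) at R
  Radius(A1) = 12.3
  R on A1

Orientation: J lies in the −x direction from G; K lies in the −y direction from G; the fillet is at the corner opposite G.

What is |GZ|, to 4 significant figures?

60.04

G is at the origin; G and J share the same y with |GJ| = 58.7 and J on the −x side, so J = (-58.70, 0.000). GK is vertical with |GK| = 50.4 and K on the −y side, so K = (0.000, -50.40). The virtual corner opposite G is at (-58.70, -50.40). Tangency of A1 to JB means the radius ZB is perpendicular to JB and since A1 is tangent to RK there, ZR ⟂ RK, with radius 12.3, so the center Z sits 12.3 in from both sides at Z = (-46.40, -38.10). Then |GZ| = |Z − G| = 60.04.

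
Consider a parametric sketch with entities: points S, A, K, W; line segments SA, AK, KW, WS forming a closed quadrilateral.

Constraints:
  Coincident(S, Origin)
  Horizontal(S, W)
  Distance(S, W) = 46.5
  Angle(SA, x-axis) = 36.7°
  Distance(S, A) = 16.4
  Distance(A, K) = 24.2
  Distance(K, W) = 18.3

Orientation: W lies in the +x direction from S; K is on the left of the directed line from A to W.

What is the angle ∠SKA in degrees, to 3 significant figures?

9.35°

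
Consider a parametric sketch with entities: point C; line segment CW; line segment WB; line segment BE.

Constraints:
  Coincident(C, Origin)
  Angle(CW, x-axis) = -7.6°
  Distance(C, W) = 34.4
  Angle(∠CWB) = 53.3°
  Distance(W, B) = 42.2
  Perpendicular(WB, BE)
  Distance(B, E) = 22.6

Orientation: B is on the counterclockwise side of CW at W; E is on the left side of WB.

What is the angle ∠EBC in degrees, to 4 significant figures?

38.12°

C is at the origin; CW runs at -7.6° with length 34.4, so W = 34.4·(cos -7.6°, sin -7.6°) = (34.10, -4.550). ∠CWB = 53.3°, so WB runs at -7.6° + (180° − 53.3°) = 119.1° from the x-axis; with |WB| = 42.2, B = W + 42.2·(cos 119.1°, sin 119.1°) = (13.57, 32.32). The perpendicularity gives BE at right angles to WB; with |BE| = 22.6 on the left of WB, E = B + 22.6·(-0.8738, -0.4863) = (-6.173, 21.33). Then cos ∠EBC = BE·BC / (|BE||BC|), giving 38.12°.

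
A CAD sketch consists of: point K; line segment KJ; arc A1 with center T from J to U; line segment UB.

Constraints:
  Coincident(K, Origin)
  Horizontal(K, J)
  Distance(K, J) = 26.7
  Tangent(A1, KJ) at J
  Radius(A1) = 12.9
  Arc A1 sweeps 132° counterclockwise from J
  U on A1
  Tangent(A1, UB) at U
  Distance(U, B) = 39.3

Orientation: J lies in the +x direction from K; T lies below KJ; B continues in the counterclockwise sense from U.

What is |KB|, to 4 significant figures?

66.77

On A1, J sits at bearing 90° from T; a 132° counterclockwise sweep puts U at bearing 222°, so U = T + 12.9·(cos 222°, sin 222°) = (17.11, -21.53). The tangent condition forces TU to be normal to UB, so UB runs along (−sin 222°, cos 222°); with |UB| = 39.3, B = (43.41, -50.74). Then |KB| = |B − K| = 66.77.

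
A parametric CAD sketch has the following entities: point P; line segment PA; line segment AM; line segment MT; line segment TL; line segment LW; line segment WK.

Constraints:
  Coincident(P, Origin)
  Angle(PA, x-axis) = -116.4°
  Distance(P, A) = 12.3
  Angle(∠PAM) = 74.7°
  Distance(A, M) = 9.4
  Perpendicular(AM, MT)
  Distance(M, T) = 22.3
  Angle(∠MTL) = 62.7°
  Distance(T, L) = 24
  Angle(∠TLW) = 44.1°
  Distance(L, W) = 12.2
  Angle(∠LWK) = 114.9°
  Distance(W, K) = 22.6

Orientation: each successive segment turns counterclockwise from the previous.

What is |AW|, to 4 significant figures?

7.770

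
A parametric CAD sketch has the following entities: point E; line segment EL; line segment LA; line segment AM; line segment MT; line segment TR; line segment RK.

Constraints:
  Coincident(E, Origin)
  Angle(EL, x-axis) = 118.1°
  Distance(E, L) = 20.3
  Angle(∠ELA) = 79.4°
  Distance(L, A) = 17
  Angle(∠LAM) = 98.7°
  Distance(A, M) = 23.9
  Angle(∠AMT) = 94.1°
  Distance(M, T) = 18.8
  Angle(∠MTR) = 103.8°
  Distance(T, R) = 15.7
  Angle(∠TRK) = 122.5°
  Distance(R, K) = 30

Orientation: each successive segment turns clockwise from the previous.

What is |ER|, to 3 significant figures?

10.5

E is at the origin; EL runs at 118.1° with length 20.3, so L = (-9.56, 17.9). ∠ELA = 79.4° gives LA at 17.5° from the x-axis; with |LA| = 17.0, A = (6.65, 23.0). ∠LAM = 98.7° gives AM at -63.8° from the x-axis; with |AM| = 23.9, M = (17.2, 1.57). ∠AMT = 94.1° gives MT at -150° from the x-axis; with |MT| = 18.8, T = (0.972, -7.91). ∠MTR = 103.8° gives TR at 134° from the x-axis; with |TR| = 15.7, R = (-9.95, 3.36). Then |ER| = |R − E| = 10.5.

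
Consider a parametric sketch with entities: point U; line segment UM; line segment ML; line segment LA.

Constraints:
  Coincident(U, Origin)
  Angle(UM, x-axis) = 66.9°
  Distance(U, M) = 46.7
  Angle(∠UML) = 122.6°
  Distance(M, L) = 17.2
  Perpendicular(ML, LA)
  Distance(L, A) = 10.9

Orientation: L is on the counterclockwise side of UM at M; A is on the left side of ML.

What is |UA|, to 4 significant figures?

51.02

∠UML = 122.6°, so ML runs at 66.9° + (180° − 122.6°) = 124.3° from the x-axis; with |ML| = 17.2, L = M + 17.2·(cos 124.3°, sin 124.3°) = (8.629, 57.16). ML is perpendicular to LA; with |LA| = 10.9 on the left of ML, A = L + 10.9·(-0.8261, -0.5635) = (-0.3750, 51.02). Then |UA| = |A − U| = 51.02.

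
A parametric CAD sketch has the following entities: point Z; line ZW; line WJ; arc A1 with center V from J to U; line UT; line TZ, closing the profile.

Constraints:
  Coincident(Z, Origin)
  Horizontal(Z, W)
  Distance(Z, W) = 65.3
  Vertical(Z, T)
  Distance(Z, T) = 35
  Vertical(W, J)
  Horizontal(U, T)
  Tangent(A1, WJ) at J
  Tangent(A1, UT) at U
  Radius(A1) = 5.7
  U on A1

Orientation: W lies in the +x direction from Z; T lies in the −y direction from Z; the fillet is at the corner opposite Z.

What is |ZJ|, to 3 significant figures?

71.6

Z is at the origin; Z and W share the same y with |ZW| = 65.3 and W on the +x side, so W = (65.3, 0.00). ZT is vertical with |ZT| = 35.0 and T on the −y side, so T = (0.00, -35.0). The virtual corner opposite Z is at (65.3, -35.0). The tangent condition forces VJ to be normal to WJ and the tangent condition forces VU to be normal to UT, with radius 5.7, so the center V sits 5.7 in from both sides at V = (59.6, -29.3). That places the tangent points at J = (65.3, -29.3) on WJ and U = (59.6, -35.0) on UT. Then |ZJ| = |J − Z| = 71.6.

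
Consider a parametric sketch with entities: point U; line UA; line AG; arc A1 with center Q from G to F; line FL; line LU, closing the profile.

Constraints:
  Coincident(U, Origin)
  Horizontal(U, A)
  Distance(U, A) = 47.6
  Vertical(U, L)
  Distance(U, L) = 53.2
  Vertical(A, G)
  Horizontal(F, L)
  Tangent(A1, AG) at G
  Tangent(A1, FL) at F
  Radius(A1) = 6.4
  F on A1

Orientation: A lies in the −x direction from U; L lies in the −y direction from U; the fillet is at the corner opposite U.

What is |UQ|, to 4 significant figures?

62.35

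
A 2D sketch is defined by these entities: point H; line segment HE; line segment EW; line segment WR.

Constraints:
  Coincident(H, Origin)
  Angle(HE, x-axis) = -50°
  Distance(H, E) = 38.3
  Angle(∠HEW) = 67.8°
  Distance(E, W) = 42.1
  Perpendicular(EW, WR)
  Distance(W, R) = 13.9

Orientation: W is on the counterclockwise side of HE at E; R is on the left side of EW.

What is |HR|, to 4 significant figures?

35.05

∠HEW = 67.8°, so EW runs at -50.0° + (180° − 67.8°) = 62.20° from the x-axis; with |EW| = 42.1, W = E + 42.1·(cos 62.20°, sin 62.20°) = (44.25, 7.901). EW ⟂ WR; with |WR| = 13.9 on the left of EW, R = W + 13.9·(-0.8846, 0.4664) = (31.96, 14.38). Then |HR| = |R − H| = 35.05.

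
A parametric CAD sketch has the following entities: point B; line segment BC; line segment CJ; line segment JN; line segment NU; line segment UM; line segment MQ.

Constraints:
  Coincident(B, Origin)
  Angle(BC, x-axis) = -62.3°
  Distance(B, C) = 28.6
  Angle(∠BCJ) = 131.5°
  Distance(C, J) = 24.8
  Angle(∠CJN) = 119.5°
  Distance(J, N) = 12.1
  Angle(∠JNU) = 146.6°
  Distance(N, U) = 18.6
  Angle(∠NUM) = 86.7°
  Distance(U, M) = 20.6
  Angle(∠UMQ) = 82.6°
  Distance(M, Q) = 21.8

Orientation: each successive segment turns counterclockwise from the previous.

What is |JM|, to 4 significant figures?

30.83

B is at the origin; BC runs at -62.3° with length 28.6, so C = (13.29, -25.32). ∠BCJ = 131.5° gives CJ at -13.80° from the x-axis; with |CJ| = 24.8, J = (37.38, -31.24). ∠CJN = 119.5° gives JN at 46.70° from the x-axis; with |JN| = 12.1, N = (45.68, -22.43). ∠JNU = 146.6° gives NU at 80.10° from the x-axis; with |NU| = 18.6, U = (48.87, -4.109). ∠NUM = 86.7° gives UM at 173.4° from the x-axis; with |UM| = 20.6, M = (28.41, -1.741). Then |JM| = |M − J| = 30.83.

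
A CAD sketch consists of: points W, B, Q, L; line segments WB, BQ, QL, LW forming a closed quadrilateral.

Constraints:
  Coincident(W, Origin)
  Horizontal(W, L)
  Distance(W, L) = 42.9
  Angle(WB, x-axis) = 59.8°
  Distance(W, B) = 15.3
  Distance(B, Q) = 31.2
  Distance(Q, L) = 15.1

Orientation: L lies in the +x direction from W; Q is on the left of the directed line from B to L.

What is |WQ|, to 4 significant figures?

41.50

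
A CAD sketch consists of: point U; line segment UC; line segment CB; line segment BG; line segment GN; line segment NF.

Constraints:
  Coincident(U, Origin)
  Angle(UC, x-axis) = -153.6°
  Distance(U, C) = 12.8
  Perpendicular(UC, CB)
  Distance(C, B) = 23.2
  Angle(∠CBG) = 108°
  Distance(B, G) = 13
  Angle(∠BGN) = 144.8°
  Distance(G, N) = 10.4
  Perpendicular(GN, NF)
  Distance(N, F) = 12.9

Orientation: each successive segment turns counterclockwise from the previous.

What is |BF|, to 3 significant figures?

21.7

U is at the origin; UC runs at -153.6° with length 12.8, so C = (-11.5, -5.69). UC ⟂ CB, so CB runs at -63.6°; with |CB| = 23.2, B = (-1.15, -26.5). ∠CBG = 108.0° gives BG at 8.40° from the x-axis; with |BG| = 13.0, G = (11.7, -24.6). ∠BGN = 144.8° gives GN at 43.6° from the x-axis; with |GN| = 10.4, N = (19.2, -17.4). GN ⟂ NF, so NF runs at 134°; with |NF| = 12.9, F = (10.3, -8.06). Then |BF| = |F − B| = 21.7.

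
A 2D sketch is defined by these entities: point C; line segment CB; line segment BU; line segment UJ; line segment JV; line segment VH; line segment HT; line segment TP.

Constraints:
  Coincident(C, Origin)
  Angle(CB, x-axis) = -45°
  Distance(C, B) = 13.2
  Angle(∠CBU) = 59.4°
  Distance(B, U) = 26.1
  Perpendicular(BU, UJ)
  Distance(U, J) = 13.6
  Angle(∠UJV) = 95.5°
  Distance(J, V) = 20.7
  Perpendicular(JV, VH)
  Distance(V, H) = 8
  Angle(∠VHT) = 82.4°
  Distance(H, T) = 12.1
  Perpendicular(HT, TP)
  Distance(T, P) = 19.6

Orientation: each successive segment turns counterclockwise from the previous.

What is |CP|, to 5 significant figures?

18.798

C is at the origin; CB runs at -45.0° with length 13.2, so B = (9.3338, -9.3338). ∠CBU = 59.4° gives BU at 75.600° from the x-axis; with |BU| = 26.1, U = (15.825, 15.946). The perpendicularity gives UJ at right angles to BU, so UJ runs at 165.60°; with |UJ| = 13.6, J = (2.6519, 19.328). ∠UJV = 95.5° gives JV at -109.90° from the x-axis; with |JV| = 20.7, V = (-4.3940, -0.13557). JV is perpendicular to VH, so VH runs at -19.900°; with |VH| = 8.0, H = (3.1283, -2.8586). ∠VHT = 82.4° gives HT at 77.700° from the x-axis; with |HT| = 12.1, T = (5.7060, 8.9636). The perpendicularity gives TP at right angles to HT, so TP runs at 167.70°; with |TP| = 19.6, P = (-13.444, 13.139). Then |CP| = |P − C| = 18.798.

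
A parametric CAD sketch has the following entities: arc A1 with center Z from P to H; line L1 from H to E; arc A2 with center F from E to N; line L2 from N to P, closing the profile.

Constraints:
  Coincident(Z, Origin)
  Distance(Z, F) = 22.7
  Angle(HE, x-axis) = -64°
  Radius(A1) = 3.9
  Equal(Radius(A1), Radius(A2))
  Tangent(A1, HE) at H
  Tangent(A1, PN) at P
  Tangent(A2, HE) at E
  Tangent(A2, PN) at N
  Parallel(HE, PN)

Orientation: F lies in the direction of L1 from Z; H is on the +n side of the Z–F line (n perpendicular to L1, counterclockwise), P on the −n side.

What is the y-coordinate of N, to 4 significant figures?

-22.11

Tangency of A1 to both parallel lines with radius 3.9 puts H and P at Z ± 3.9·n: H = (3.505, 1.710), P = (-3.505, -1.710). Equal radii place E and N the same way about F: E = F + 3.9·n = (13.46, -18.69), N = F − 3.9·n = (6.446, -22.11). So N.y = -22.11.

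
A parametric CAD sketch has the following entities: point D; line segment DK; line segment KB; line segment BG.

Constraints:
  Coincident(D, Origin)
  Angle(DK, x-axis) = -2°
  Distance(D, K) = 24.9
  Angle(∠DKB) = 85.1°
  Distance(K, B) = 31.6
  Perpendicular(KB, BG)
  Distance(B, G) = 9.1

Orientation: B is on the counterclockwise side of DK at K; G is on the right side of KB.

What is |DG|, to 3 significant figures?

44.9

∠DKB = 85.1°, so KB runs at -2.0° + (180° − 85.1°) = 92.9° from the x-axis; with |KB| = 31.6, B = K + 31.6·(cos 92.9°, sin 92.9°) = (23.3, 30.7). KB ⟂ BG; with |BG| = 9.1 on the right of KB, G = B + 9.1·(0.999, 0.0506) = (32.4, 31.2). Then |DG| = |G − D| = 44.9.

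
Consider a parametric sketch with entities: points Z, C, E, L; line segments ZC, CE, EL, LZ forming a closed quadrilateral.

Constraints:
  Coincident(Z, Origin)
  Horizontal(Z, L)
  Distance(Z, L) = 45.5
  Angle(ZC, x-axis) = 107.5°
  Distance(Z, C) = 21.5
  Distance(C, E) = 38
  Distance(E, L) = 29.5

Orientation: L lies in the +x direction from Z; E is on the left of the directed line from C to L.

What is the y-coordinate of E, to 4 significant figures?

25.78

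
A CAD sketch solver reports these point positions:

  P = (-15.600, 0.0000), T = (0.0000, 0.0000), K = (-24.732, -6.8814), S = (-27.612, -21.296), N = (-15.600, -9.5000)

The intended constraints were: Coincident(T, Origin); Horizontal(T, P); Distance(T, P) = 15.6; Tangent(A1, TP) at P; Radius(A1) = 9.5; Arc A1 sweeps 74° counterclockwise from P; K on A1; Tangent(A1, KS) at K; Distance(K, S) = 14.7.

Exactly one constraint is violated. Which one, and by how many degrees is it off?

Tangent(A1, KS) at K — off by 4.70°.

T = (0.00, 0.00) ✓; T.y = 0.00, P.y = 0.00 ✓; |TP| = 15.60 ✓; ∠(NP, PT) = 90.00° ✓; |NP| = 9.500 ✓; bearing(N→K) − bearing(N→P) = 74.00° ✓; |NK| = 9.500 ✓; ∠(NK, KS) = 85.30° ✗; |KS| = 14.70 ✓.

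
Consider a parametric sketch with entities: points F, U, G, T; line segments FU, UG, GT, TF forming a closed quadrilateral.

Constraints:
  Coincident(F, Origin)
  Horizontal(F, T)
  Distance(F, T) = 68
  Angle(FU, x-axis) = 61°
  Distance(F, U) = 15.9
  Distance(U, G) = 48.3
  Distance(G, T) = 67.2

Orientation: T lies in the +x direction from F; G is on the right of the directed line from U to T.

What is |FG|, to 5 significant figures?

35.819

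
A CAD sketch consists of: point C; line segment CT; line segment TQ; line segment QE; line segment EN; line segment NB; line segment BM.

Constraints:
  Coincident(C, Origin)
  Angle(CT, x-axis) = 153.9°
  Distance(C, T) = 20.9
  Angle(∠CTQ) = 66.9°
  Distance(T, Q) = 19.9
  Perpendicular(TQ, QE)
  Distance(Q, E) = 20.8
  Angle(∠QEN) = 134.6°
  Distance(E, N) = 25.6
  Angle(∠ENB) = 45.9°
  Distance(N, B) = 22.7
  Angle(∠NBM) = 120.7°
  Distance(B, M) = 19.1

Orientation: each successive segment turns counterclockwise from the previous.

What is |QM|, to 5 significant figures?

6.5249

C is at the origin; CT runs at 153.9° with length 20.9, so T = (-18.769, 9.1947). ∠CTQ = 66.9° gives TQ at -93.000° from the x-axis; with |TQ| = 19.9, Q = (-19.810, -10.678). TQ is perpendicular to QE, so QE runs at -3.0000°; with |QE| = 20.8, E = (0.96123, -11.767). ∠QEN = 134.6° gives EN at 42.400° from the x-axis; with |EN| = 25.6, N = (19.866, 5.4956). ∠ENB = 45.9° gives NB at 176.50° from the x-axis; with |NB| = 22.7, B = (-2.7920, 6.8814). ∠NBM = 120.7° gives BM at -124.20° from the x-axis; with |BM| = 19.1, M = (-13.528, -8.9159). Then |QM| = |M − Q| = 6.5249.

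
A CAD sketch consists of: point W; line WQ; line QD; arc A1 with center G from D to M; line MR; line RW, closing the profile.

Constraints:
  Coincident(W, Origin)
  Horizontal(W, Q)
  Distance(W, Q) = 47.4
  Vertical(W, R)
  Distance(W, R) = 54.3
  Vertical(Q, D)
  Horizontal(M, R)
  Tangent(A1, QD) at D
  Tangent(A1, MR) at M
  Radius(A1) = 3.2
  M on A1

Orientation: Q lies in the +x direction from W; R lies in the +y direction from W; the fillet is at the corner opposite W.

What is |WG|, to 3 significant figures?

67.6

W is at the origin; WQ is horizontal with |WQ| = 47.4 and Q on the +x side, so Q = (47.4, 0.00). WR is vertical with |WR| = 54.3 and R on the +y side, so R = (0.00, 54.3). The virtual corner opposite W is at (47.4, 54.3). Tangency of A1 to QD means the radius GD is perpendicular to QD and the tangent condition forces GM to be normal to MR, with radius 3.2, so the center G sits 3.2 in from both sides at G = (44.2, 51.1). Then |WG| = |G − W| = 67.6.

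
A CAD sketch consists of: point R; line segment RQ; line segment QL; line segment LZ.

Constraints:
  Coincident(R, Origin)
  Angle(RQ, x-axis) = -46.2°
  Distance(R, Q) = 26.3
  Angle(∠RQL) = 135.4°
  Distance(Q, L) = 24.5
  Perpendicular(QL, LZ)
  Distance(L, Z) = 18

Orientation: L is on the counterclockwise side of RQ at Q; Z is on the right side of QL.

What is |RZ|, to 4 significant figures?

56.55

∠RQL = 135.4°, so QL runs at -46.2° + (180° − 135.4°) = -1.600° from the x-axis; with |QL| = 24.5, L = Q + 24.5·(cos -1.600°, sin -1.600°) = (42.69, -19.67). QL is perpendicular to LZ; with |LZ| = 18.0 on the right of QL, Z = L + 18.0·(-0.02792, -0.9996) = (42.19, -37.66). Then |RZ| = |Z − R| = 56.55.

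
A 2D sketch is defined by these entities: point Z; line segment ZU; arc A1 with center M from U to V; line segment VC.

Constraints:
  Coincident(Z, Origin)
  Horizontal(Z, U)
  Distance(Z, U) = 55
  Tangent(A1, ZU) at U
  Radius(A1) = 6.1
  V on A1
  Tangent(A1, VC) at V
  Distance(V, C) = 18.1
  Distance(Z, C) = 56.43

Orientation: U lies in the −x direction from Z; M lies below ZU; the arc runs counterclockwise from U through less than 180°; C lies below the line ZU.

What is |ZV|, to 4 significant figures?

60.91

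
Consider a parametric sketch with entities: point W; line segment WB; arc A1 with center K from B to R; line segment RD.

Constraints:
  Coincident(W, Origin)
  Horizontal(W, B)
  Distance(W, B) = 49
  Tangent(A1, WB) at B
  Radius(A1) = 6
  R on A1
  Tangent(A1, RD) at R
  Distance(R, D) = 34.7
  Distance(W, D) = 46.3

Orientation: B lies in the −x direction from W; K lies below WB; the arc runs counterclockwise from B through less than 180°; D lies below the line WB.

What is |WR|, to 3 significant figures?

54.3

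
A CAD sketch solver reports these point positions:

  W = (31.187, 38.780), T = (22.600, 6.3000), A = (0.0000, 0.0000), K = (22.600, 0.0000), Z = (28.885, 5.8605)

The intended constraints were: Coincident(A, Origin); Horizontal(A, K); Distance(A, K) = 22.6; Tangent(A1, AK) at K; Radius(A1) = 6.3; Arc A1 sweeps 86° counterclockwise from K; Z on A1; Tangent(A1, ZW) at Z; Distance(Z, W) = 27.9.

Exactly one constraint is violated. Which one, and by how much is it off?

Distance(Z, W) = 27.9 — off by 5.10.

A = (0.00, 0.00) ✓; A.y = 0.00, K.y = 0.00 ✓; |AK| = 22.60 ✓; ∠(TK, KA) = 90.00° ✓; |TK| = 6.300 ✓; bearing(T→Z) − bearing(T→K) = 86.00° ✓; |TZ| = 6.300 ✓; ∠(TZ, ZW) = 90.00° ✓; |ZW| = 33.00 ✗.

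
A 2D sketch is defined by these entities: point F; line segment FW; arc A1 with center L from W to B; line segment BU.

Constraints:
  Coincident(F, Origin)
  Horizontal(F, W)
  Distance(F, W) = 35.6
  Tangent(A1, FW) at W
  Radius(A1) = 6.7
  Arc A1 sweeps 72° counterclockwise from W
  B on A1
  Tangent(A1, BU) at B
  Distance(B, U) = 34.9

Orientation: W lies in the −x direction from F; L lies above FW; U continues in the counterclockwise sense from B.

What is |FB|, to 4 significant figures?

29.59

Since A1 is tangent to FW there, LW ⟂ FW, so L = W + (0, 6.7) = (-35.60, 6.700). On A1, W sits at bearing -90° from L; a 72° counterclockwise sweep puts B at bearing -18°, so B = L + 6.7·(cos -18°, sin -18°) = (-29.23, 4.630). Then |FB| = |B − F| = 29.59.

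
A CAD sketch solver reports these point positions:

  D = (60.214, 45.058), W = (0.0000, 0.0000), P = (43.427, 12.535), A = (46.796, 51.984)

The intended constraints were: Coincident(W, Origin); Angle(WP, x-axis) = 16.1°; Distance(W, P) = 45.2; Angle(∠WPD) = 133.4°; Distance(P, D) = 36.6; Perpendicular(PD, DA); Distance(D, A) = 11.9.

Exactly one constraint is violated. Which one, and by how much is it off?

Distance(D, A) = 11.9 — off by 3.20.

W = (0.00, 0.00) ✓; WP at 16.10° ✓; |WP| = 45.20 ✓; ∠WPD = 133.4° ✓; |PD| = 36.60 ✓; ∠(PD, DA) = 90.00° ✓; |DA| = 15.10 ✗.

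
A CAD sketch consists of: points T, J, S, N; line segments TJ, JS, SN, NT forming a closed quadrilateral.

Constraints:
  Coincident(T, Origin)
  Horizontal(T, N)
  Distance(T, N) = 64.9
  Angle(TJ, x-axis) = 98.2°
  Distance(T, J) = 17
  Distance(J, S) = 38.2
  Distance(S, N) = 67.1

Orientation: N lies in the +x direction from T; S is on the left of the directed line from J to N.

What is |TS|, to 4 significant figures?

52.12

Checks: |JS| = 38.20 ✓; |SN| = 67.10 ✓.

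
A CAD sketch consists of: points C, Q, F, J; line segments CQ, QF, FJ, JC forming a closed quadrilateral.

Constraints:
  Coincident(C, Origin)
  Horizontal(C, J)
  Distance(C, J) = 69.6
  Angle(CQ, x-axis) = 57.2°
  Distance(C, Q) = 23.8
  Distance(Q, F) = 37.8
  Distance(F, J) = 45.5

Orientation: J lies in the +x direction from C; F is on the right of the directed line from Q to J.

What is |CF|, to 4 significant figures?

30.72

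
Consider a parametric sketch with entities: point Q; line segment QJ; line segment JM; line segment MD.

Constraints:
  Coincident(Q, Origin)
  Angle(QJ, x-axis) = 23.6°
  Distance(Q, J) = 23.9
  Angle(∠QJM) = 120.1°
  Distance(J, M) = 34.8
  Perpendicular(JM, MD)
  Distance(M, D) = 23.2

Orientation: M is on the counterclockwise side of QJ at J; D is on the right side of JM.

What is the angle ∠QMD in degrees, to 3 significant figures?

114°

Q is at the origin; QJ runs at 23.6° with length 23.9, so J = 23.9·(cos 23.6°, sin 23.6°) = (21.9, 9.57). ∠QJM = 120.1°, so JM runs at 23.6° + (180° − 120.1°) = 83.5° from the x-axis; with |JM| = 34.8, M = J + 34.8·(cos 83.5°, sin 83.5°) = (25.8, 44.1). The perpendicularity gives MD at right angles to JM; with |MD| = 23.2 on the right of JM, D = M + 23.2·(0.994, -0.113) = (48.9, 41.5). Then cos ∠QMD = MQ·MD / (|MQ||MD|), giving 114°.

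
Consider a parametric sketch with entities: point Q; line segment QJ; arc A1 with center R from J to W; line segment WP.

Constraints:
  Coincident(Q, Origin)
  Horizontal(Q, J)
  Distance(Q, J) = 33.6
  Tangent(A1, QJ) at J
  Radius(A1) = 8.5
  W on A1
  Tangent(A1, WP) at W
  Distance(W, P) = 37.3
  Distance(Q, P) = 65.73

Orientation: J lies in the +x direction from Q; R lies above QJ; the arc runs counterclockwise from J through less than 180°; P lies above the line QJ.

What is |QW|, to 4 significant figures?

42.47

Q is at the origin; Q and J share the same y with |QJ| = 33.6 and J on the +x side, so J = (33.60, 0.000). A1 meets QJ tangentially, so RJ is at right angles to QJ, so R = J + (0, 8.5) = (33.60, 8.500). Since RW ⟂ WP (tangency), |RP| = √(8.5² + 37.3²) = 38.26 regardless of where W sits on A1. So P lies on both circle(Q, 65.73) and circle(R, 38.26); the above-QJ intersection is P = (49.43, 43.33). W is the foot of the tangent from P: W = (41.93, 6.791).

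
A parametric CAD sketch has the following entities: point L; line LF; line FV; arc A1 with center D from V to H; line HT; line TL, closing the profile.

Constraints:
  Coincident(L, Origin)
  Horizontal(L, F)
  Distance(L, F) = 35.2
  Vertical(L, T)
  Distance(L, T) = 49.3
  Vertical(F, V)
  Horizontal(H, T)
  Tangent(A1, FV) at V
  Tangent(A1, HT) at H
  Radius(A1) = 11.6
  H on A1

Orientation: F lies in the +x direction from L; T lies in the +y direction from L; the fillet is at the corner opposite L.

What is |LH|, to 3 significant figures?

54.7

L is at the origin; LF is horizontal with |LF| = 35.2 and F on the +x side, so F = (35.2, 0.00). L and T share the same x with |LT| = 49.3 and T on the +y side, so T = (0.00, 49.3). The virtual corner opposite L is at (35.2, 49.3). A1 meets FV tangentially, so DV is at right angles to FV and A1 meets HT tangentially, so DH is at right angles to HT, with radius 11.6, so the center D sits 11.6 in from both sides at D = (23.6, 37.7). That places the tangent points at V = (35.2, 37.7) on FV and H = (23.6, 49.3) on HT. Then |LH| = |H − L| = 54.7.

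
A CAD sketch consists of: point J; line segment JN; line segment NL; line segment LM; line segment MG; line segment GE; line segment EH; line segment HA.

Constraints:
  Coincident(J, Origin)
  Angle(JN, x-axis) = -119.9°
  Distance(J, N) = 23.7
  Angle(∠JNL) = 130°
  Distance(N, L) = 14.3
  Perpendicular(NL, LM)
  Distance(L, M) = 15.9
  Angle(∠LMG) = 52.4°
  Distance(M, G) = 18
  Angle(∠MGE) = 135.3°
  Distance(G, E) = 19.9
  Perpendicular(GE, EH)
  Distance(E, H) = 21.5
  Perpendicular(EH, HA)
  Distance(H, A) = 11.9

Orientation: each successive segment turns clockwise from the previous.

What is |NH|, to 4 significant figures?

25.72

J is at the origin; JN runs at -119.9° with length 23.7, so N = (-11.81, -20.55). ∠JNL = 130.0° gives NL at -169.9° from the x-axis; with |NL| = 14.3, L = (-25.89, -23.05). NL ⟂ LM, so LM runs at 100.1°; with |LM| = 15.9, M = (-28.68, -7.400). ∠LMG = 52.4° gives MG at -27.50° from the x-axis; with |MG| = 18.0, G = (-12.71, -15.71). ∠MGE = 135.3° gives GE at -72.20° from the x-axis; with |GE| = 19.9, E = (-6.631, -34.66). The perpendicularity gives EH at right angles to GE, so EH runs at -162.2°; with |EH| = 21.5, H = (-27.10, -41.23). Then |NH| = |H − N| = 25.72.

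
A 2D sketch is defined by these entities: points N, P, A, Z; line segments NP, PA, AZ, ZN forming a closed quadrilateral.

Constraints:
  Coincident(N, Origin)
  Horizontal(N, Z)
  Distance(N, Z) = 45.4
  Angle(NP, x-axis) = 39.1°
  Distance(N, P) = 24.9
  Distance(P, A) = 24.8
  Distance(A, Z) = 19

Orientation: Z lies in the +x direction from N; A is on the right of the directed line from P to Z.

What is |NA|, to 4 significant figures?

28.96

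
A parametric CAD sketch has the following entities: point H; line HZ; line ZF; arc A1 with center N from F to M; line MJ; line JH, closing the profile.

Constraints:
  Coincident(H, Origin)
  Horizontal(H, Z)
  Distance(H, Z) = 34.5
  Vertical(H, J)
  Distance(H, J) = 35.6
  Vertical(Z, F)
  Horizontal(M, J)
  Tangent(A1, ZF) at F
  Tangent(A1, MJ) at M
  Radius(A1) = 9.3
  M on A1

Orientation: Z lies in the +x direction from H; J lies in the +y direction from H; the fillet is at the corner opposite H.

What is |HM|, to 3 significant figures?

43.6

H is at the origin; H and Z share the same y with |HZ| = 34.5 and Z on the +x side, so Z = (34.5, 0.00). H and J share the same x with |HJ| = 35.6 and J on the +y side, so J = (0.00, 35.6). The virtual corner opposite H is at (34.5, 35.6). Tangency of A1 to ZF means the radius NF is perpendicular to ZF and tangency of A1 to MJ means the radius NM is perpendicular to MJ, with radius 9.3, so the center N sits 9.3 in from both sides at N = (25.2, 26.3). That places the tangent points at F = (34.5, 26.3) on ZF and M = (25.2, 35.6) on MJ. Then |HM| = |M − H| = 43.6.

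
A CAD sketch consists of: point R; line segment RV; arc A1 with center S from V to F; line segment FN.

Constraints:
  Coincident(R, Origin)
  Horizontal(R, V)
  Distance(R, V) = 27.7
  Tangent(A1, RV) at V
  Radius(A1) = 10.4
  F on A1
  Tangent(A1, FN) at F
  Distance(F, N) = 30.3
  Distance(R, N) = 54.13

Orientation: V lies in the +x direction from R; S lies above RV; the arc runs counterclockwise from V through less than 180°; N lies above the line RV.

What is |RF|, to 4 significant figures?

39.76

R is at the origin; RV is horizontal with |RV| = 27.7 and V on the +x side, so V = (27.70, 0.000). Since A1 is tangent to RV there, SV ⟂ RV, so S = V + (0, 10.4) = (27.70, 10.40). Since SF ⟂ FN (tangency), |SN| = √(10.4² + 30.3²) = 32.04 regardless of where F sits on A1. So N lies on both circle(R, 54.13) and circle(S, 32.04); the above-RV intersection is N = (34.51, 41.70). F is the foot of the tangent from N: F = (38.03, 11.61).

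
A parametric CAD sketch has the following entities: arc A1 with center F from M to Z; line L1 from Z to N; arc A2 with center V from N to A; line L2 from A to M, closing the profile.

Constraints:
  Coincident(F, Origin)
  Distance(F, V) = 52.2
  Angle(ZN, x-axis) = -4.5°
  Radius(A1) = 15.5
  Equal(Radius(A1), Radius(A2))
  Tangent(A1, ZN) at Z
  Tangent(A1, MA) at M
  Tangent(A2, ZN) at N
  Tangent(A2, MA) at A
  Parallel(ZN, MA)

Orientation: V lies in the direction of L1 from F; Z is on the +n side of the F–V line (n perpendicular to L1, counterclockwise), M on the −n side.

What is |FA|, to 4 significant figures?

54.45

The slot axis is L1's direction at -4.5°, so u = (cos -4.5°, sin -4.5°) = (0.9969, -0.07846) and n = (−sin -4.5°, cos -4.5°) = (0.07846, 0.9969). F is at the origin and V lies 52.2 along u from F, so V = 52.2·u = (52.04, -4.096). Tangency of A1 to both parallel lines with radius 15.5 puts Z and M at F ± 15.5·n: Z = (1.216, 15.45), M = (-1.216, -15.45). Equal radii place N and A the same way about V: N = V + 15.5·n = (53.26, 11.36), A = V − 15.5·n = (50.82, -19.55). Then |FA| = |A − F| = 54.45.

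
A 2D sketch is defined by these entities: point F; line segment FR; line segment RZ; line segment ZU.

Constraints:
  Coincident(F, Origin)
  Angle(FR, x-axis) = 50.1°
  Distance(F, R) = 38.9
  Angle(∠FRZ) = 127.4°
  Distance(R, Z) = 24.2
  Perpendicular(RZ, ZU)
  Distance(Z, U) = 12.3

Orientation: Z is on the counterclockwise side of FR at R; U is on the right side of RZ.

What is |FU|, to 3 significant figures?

64.5

∠FRZ = 127.4°, so RZ runs at 50.1° + (180° − 127.4°) = 103° from the x-axis; with |RZ| = 24.2, Z = R + 24.2·(cos 103°, sin 103°) = (19.6, 53.5). RZ is perpendicular to ZU; with |ZU| = 12.3 on the right of RZ, U = Z + 12.3·(0.976, 0.220) = (31.6, 56.2). Then |FU| = |U − F| = 64.5.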